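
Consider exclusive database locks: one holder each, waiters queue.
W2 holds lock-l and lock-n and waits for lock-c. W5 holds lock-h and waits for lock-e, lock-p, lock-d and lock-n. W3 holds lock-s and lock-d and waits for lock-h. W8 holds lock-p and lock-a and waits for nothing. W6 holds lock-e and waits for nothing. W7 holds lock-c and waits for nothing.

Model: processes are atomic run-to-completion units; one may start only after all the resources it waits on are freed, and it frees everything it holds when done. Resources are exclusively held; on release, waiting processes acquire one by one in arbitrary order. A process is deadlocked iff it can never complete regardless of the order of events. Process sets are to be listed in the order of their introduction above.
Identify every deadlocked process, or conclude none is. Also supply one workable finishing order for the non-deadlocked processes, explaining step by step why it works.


The deadlocked set is W5 and W3.
Key observation: the knot is the closed ring of waits W5 -> W3 -> W5; no other process is dragged down with it.
A valid finishing order for the others: W7, W6, W2, W8.
Check, step by step:
  run W7 (it waits on nothing); releases lock-c
  run W6 (it waits on nothing); releases lock-e
  run W2 (all its waits — lock-c — are resolved); releases lock-l and lock-n
  run W8 (it waits on nothing); releases lock-p and lock-a


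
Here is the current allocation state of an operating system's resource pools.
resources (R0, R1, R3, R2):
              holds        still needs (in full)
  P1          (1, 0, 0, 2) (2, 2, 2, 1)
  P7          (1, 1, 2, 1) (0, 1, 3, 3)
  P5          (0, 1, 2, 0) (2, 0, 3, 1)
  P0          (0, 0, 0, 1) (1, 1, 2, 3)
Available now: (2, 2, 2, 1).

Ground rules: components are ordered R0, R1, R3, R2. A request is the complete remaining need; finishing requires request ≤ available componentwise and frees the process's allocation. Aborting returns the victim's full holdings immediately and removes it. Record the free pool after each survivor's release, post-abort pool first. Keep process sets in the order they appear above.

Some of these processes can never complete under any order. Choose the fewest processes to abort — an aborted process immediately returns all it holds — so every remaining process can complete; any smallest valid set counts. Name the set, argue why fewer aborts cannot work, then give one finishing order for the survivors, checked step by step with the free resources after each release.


The answer: abort P7.
Key observation: the returned (1, 1, 2, 1) from P7 is what brings P5 — unrunnable before, under any order — into play at step 2.
No smaller set exists: with zero aborts the deadlock remains.
Survivors finish in the order: P1, P5, P0. Check, step by step (pool after the aborts first):
  pool = (3, 3, 4, 2)
  P1 needs (2, 2, 2, 1) <= (3, 3, 4, 2) -> finishes; pool += (1, 0, 0, 2) = (4, 3, 4, 4)
  P5 needs (2, 0, 3, 1) <= (4, 3, 4, 4) -> finishes; pool += (0, 1, 2, 0) = (4, 4, 6, 4)
  P0 needs (1, 1, 2, 3) <= (4, 4, 6, 4) -> finishes; pool += (0, 0, 0, 1) = (4, 4, 6, 5)


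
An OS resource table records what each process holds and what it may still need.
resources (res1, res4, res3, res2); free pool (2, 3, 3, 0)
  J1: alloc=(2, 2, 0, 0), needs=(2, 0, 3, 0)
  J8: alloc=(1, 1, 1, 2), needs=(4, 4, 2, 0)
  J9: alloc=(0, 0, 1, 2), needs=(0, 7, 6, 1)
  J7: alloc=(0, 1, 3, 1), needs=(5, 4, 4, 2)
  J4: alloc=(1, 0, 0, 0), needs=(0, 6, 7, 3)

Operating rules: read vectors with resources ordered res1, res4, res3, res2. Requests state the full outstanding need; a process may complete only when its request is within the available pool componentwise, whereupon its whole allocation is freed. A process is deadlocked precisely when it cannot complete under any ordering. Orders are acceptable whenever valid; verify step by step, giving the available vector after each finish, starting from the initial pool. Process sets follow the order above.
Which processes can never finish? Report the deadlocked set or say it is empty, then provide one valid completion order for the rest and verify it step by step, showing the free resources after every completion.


No process is deadlocked.
Key observation: starting with J1, each completion frees enough for the next — no one is permanently blocked.
One completion order for the rest: J1, J8, J7, J9, J4. Step-by-step check:
  pool = (2, 3, 3, 0)
  run J1 (needs (2, 0, 3, 0), free (2, 3, 3, 0)); after release of (2, 2, 0, 0) the pool is (4, 5, 3, 0)
  run J8 (needs (4, 4, 2, 0), free (4, 5, 3, 0)); after release of (1, 1, 1, 2) the pool is (5, 6, 4, 2)
  run J7 (needs (5, 4, 4, 2), free (5, 6, 4, 2)); after release of (0, 1, 3, 1) the pool is (5, 7, 7, 3)
  run J9 (needs (0, 7, 6, 1), free (5, 7, 7, 3)); after release of (0, 0, 1, 2) the pool is (5, 7, 8, 5)
  run J4 (needs (0, 6, 7, 3), free (5, 7, 8, 5)); after release of (1, 0, 0, 0) the pool is (6, 7, 8, 5)


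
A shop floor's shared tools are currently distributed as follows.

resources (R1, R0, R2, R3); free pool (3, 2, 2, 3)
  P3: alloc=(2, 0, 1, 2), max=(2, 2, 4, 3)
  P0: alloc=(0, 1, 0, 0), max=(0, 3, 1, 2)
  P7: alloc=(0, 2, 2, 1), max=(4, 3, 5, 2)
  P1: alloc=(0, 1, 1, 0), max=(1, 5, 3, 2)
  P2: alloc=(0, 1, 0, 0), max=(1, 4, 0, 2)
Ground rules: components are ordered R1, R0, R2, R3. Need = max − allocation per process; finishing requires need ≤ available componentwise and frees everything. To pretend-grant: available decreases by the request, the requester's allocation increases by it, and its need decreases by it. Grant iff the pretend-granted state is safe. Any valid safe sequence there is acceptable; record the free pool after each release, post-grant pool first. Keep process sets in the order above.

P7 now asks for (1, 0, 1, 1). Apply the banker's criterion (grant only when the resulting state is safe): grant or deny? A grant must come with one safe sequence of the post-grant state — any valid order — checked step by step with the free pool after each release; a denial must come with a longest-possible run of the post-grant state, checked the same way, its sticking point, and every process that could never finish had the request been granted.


DENY — the pretend-granted state is unsafe.
Key observation: R2 is the bottleneck — with P0, P2 done the pool holds (2, 4, 1, 2), short of every remaining need.
After a pretend grant, a maximal execution: P0, P2 — then nothing else fits. Walking it through:
  pool = (2, 2, 1, 2)
  P0 needs (0, 2, 1, 2) <= (2, 2, 1, 2) -> finishes; pool += (0, 1, 0, 0) = (2, 3, 1, 2)
  P2 needs (1, 3, 0, 2) <= (2, 3, 1, 2) -> finishes; pool += (0, 1, 0, 0) = (2, 4, 1, 2)
  blocked: P3 wants (0, 2, 3, 1), pool (2, 4, 1, 2) — not enough R2
  blocked: P7 wants (3, 1, 2, 0), pool (2, 4, 1, 2) — not enough R1 and R2
  blocked: P1 wants (1, 4, 2, 2), pool (2, 4, 1, 2) — not enough R2
Processes that could never finish after the grant: P3, P7 and P1.


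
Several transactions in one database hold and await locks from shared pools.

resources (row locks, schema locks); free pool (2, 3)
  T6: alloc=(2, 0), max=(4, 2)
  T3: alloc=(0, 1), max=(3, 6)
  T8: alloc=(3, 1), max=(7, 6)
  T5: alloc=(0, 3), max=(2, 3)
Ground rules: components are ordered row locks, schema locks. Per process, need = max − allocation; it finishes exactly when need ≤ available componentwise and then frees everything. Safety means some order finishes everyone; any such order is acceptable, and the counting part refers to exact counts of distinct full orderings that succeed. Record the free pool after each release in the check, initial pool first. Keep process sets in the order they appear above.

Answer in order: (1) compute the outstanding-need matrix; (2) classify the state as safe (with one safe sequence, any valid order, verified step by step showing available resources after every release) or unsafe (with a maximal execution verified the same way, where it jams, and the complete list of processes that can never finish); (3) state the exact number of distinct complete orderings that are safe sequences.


(1) Need matrix, components ordered row locks, schema locks:
  T6: (2, 2)
  T3: (3, 5)
  T8: (4, 5)
  T5: (2, 0)
(2) SAFE — a valid safe sequence is T5, T6, T3, T8.
Key observation: the first exact fit in this order is T5 — it needs (2, 0) with (2, 3) free, meeting a requested resource to the last unit.
Check, step by step:
  pool = (2, 3)
  T5: need (2, 0) fits (2, 3); releases (0, 3), pool now (2, 6)
  T6: need (2, 2) fits (2, 6); releases (2, 0), pool now (4, 6)
  T3: need (3, 5) fits (4, 6); releases (0, 1), pool now (4, 7)
  T8: need (4, 5) fits (4, 7); releases (3, 1), pool now (7, 8)
(3) Exactly 4 of the possible complete orderings are safe sequences.


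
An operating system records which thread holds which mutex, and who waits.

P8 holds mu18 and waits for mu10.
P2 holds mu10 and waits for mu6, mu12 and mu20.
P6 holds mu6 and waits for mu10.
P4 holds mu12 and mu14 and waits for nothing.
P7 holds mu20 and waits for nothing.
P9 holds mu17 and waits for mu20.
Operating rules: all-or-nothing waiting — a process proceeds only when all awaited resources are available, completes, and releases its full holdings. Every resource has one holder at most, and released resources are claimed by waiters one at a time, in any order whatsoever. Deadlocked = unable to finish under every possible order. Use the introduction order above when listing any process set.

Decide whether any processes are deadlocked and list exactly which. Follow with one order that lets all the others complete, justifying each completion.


Deadlocked: P8, P2 and P6.
Key observation: the waits loop around P2 -> P6 -> P2 with no way out; P8 waits into the deadlock from upstream.
A valid finishing order for the others: P7, P9, P4.
Check, step by step:
  P7: no waits; runs immediately, freeing mu20
  P9 waits on mu20 — all released -> runs and releases mu17
  P4: no waits; runs immediately, freeing mu12 and mu14


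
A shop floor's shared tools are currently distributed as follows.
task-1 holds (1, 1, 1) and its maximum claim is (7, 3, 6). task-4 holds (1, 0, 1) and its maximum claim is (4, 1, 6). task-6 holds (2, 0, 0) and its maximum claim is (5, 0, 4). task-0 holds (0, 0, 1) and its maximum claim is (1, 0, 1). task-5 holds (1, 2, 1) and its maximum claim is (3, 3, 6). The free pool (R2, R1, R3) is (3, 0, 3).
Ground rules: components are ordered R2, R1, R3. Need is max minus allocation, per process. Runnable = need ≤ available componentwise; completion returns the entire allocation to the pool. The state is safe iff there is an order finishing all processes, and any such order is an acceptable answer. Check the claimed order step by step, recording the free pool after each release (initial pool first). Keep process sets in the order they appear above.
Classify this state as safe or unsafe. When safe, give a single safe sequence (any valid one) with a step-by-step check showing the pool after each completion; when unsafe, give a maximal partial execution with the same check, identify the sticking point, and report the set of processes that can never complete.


UNSAFE — no complete ordering exists.
Key observation: task-0, task-6 can finish, but then (5, 0, 4) is all there is, and the blocked group's R1 demands exceed it.
A maximal execution: task-0, task-6 — then nothing else fits. Step-by-step check:
  pool = (3, 0, 3)
  task-0 needs (1, 0, 0) <= (3, 0, 3) -> finishes; pool += (0, 0, 1) = (3, 0, 4)
  task-6 needs (3, 0, 4) <= (3, 0, 4) -> finishes; pool += (2, 0, 0) = (5, 0, 4)
  task-1 still needs (6, 2, 5) but only (5, 0, 4) is free — short on R2, R1 and R3
  task-4 still needs (3, 1, 5) but only (5, 0, 4) is free — short on R1 and R3
  task-5 still needs (2, 1, 5) but only (5, 0, 4) is free — short on R1 and R3
Processes that can never finish: task-1, task-4 and task-5.


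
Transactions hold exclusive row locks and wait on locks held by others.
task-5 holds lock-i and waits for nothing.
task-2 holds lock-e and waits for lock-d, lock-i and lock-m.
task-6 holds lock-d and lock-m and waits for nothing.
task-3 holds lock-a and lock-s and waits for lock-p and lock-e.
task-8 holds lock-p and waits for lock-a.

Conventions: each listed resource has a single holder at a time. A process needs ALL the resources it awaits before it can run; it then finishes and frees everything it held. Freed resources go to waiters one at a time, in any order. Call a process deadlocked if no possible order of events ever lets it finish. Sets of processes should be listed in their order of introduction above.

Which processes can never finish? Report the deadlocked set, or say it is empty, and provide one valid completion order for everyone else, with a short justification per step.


Deadlocked: task-3 and task-8.
Key observation: the waits loop around task-3 -> task-8 -> task-3 with no way out; no other process is dragged down with it.
A valid finishing order for the others: task-6, task-5, task-2.
Walking it through:
  task-6 waits on nothing -> runs at once and releases lock-d and lock-m
  task-5 waits on nothing -> runs at once and releases lock-i
  task-2: everything it awaited (lock-d, lock-i and lock-m) is free; runs, freeing lock-e


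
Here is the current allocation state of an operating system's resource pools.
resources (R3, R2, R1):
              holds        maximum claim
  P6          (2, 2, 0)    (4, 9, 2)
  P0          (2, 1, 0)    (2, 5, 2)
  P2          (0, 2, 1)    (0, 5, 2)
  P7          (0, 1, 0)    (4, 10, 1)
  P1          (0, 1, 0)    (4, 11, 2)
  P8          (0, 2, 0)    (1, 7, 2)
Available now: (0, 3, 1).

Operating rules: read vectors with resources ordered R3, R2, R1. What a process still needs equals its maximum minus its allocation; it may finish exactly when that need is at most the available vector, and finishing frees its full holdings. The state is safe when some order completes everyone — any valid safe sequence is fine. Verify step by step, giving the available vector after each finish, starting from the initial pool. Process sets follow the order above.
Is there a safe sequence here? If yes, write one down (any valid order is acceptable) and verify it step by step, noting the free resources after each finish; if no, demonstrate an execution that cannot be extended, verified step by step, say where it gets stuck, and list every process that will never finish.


The state is SAFE; one workable sequence: P2, P0, P8, P6, P7, P1.
Key observation: P2 marks the first exact bind of the order: its need (0, 3, 1) fits the free (0, 3, 1) with zero slack on a requested resource.
Verifying each step:
  pool = (0, 3, 1)
  run P2 (needs (0, 3, 1), free (0, 3, 1)); after release of (0, 2, 1) the pool is (0, 5, 2)
  run P0 (needs (0, 4, 2), free (0, 5, 2)); after release of (2, 1, 0) the pool is (2, 6, 2)
  run P8 (needs (1, 5, 2), free (2, 6, 2)); after release of (0, 2, 0) the pool is (2, 8, 2)
  run P6 (needs (2, 7, 2), free (2, 8, 2)); after release of (2, 2, 0) the pool is (4, 10, 2)
  run P7 (needs (4, 9, 1), free (4, 10, 2)); after release of (0, 1, 0) the pool is (4, 11, 2)
  run P1 (needs (4, 10, 2), free (4, 11, 2)); after release of (0, 1, 0) the pool is (4, 12, 2)


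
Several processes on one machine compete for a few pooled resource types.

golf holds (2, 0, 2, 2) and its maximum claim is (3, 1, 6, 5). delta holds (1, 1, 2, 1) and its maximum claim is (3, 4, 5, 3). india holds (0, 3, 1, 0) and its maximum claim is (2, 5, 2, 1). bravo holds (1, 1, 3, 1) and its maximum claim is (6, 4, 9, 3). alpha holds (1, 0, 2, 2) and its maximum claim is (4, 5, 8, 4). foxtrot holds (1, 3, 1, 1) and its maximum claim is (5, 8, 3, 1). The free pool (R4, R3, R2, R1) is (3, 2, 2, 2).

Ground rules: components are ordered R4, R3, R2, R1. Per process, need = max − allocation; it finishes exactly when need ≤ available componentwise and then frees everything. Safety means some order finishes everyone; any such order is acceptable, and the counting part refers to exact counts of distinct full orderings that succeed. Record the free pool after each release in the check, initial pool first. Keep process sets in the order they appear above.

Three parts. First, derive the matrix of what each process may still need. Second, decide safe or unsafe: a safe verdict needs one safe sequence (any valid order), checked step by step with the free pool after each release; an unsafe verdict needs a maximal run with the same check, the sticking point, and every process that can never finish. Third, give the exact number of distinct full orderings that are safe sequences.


(1) Outstanding need per process (order R4, R3, R2, R1):
  golf: (1, 1, 4, 3)
  delta: (2, 3, 3, 2)
  india: (2, 2, 1, 1)
  bravo: (5, 3, 6, 2)
  alpha: (3, 5, 6, 2)
  foxtrot: (4, 5, 2, 0)
(2) The state is SAFE; one workable sequence: india, delta, foxtrot, golf, bravo, alpha.
Key observation: the first exact fit in this order is india — it needs (2, 2, 1, 1) with (3, 2, 2, 2) free, meeting a requested resource to the last unit.
Check, step by step:
  pool = (3, 2, 2, 2)
  run india (needs (2, 2, 1, 1), free (3, 2, 2, 2)); after release of (0, 3, 1, 0) the pool is (3, 5, 3, 2)
  run delta (needs (2, 3, 3, 2), free (3, 5, 3, 2)); after release of (1, 1, 2, 1) the pool is (4, 6, 5, 3)
  run foxtrot (needs (4, 5, 2, 0), free (4, 6, 5, 3)); after release of (1, 3, 1, 1) the pool is (5, 9, 6, 4)
  run golf (needs (1, 1, 4, 3), free (5, 9, 6, 4)); after release of (2, 0, 2, 2) the pool is (7, 9, 8, 6)
  run bravo (needs (5, 3, 6, 2), free (7, 9, 8, 6)); after release of (1, 1, 3, 1) the pool is (8, 10, 11, 7)
  run alpha (needs (3, 5, 6, 2), free (8, 10, 11, 7)); after release of (1, 0, 2, 2) the pool is (9, 10, 13, 9)
(3) The exact count: 12 of the possible complete orderings are safe sequences.


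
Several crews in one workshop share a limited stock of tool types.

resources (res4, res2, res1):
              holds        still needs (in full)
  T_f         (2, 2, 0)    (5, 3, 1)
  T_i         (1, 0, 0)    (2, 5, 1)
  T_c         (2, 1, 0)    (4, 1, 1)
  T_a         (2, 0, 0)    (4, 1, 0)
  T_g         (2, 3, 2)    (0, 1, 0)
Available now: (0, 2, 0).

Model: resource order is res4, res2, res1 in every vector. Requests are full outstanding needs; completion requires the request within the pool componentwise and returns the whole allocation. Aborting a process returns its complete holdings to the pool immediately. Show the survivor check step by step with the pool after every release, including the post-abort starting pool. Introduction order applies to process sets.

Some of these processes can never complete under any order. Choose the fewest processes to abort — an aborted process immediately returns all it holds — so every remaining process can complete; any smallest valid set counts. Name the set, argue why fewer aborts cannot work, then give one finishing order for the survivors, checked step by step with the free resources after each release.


Abort T_a.
Key observation: T_c was stuck for good until T_a gave back (2, 0, 0); in the order shown it finishes at step 2.
No smaller set exists: with zero aborts the deadlock remains.
The survivors complete as T_g, T_c, T_i, T_f. Verifying each step (starting from the post-abort pool):
  pool = (2, 2, 0)
  T_g: need (0, 1, 0) fits (2, 2, 0); releases (2, 3, 2), pool now (4, 5, 2)
  T_c: need (4, 1, 1) fits (4, 5, 2); releases (2, 1, 0), pool now (6, 6, 2)
  T_i: need (2, 5, 1) fits (6, 6, 2); releases (1, 0, 0), pool now (7, 6, 2)
  T_f: need (5, 3, 1) fits (7, 6, 2); releases (2, 2, 0), pool now (9, 8, 2)


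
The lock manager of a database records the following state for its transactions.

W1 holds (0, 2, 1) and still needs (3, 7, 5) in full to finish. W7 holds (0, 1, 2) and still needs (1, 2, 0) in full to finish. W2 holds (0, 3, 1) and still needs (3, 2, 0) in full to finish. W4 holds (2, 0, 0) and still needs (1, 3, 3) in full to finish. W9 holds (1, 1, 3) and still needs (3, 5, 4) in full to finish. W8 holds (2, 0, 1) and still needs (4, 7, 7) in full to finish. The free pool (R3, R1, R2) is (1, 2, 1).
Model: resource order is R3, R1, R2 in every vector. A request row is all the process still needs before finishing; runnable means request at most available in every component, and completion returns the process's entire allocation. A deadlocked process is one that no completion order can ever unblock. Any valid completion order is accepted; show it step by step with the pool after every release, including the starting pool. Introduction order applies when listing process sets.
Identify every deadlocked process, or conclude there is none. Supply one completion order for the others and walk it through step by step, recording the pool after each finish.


Nothing here is deadlocked.
Key observation: no deadlock: W7 fits now, and the freed resources carry the rest through.
The rest can finish in the order W7, W4, W2, W9, W8, W1. Step-by-step check:
  pool = (1, 2, 1)
  W7: need (1, 2, 0) fits (1, 2, 1); releases (0, 1, 2), pool now (1, 3, 3)
  W4: need (1, 3, 3) fits (1, 3, 3); releases (2, 0, 0), pool now (3, 3, 3)
  W2: need (3, 2, 0) fits (3, 3, 3); releases (0, 3, 1), pool now (3, 6, 4)
  W9: need (3, 5, 4) fits (3, 6, 4); releases (1, 1, 3), pool now (4, 7, 7)
  W8: need (4, 7, 7) fits (4, 7, 7); releases (2, 0, 1), pool now (6, 7, 8)
  W1: need (3, 7, 5) fits (6, 7, 8); releases (0, 2, 1), pool now (6, 9, 9)


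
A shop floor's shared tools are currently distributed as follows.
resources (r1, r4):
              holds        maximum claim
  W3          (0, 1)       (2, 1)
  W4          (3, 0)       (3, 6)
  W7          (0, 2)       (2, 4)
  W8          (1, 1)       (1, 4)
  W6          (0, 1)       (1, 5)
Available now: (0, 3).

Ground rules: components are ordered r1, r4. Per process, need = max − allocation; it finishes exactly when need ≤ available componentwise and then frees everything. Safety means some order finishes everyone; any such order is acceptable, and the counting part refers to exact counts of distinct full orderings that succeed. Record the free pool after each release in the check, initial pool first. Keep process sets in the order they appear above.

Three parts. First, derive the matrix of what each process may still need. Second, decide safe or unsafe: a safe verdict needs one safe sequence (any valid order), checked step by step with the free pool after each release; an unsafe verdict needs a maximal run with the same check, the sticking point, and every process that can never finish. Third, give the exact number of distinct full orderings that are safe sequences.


(1) Remaining need (order r1, r4):
  W3: (2, 0)
  W4: (0, 6)
  W7: (2, 2)
  W8: (0, 3)
  W6: (1, 4)
(2) UNSAFE — no complete ordering exists.
Key observation: after W8, W6 the pool peaks at (1, 5), and each blocked process is short somewhere: W3 on r1; W4 on r4; W7 on r1.
A maximal execution: W8, W6 — then nothing else fits. Step-by-step check:
  pool = (0, 3)
  W8 needs (0, 3) <= (0, 3) -> finishes; pool += (1, 1) = (1, 4)
  W6 needs (1, 4) <= (1, 4) -> finishes; pool += (0, 1) = (1, 5)
  W3 cannot run: need (2, 0) vs free (1, 5) (insufficient r1)
  W4 cannot run: need (0, 6) vs free (1, 5) (insufficient r4)
  W7 cannot run: need (2, 2) vs free (1, 5) (insufficient r1)
Permanently blocked: W3, W4 and W7.
(3) Exactly 0 of the possible complete orderings are safe sequences.


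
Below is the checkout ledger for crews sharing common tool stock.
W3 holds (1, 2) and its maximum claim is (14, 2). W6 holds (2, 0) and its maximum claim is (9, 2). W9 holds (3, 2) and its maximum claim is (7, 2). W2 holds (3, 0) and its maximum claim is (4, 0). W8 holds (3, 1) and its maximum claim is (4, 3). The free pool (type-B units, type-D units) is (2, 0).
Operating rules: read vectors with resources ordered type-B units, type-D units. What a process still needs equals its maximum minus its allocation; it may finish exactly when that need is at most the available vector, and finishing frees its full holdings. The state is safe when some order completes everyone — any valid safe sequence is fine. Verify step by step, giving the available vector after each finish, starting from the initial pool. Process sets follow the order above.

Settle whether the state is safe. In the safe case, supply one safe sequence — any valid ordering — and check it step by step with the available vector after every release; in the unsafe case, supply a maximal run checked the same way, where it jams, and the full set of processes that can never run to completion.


SAFE. One safe sequence: W2, W9, W6, W8, W3.
Key observation: the first exact fit in this order is W6 — it needs (7, 2) with (8, 2) free, meeting a requested resource to the last unit.
Step-by-step check:
  pool = (2, 0)
  run W2 (needs (1, 0), free (2, 0)); after release of (3, 0) the pool is (5, 0)
  run W9 (needs (4, 0), free (5, 0)); after release of (3, 2) the pool is (8, 2)
  run W6 (needs (7, 2), free (8, 2)); after release of (2, 0) the pool is (10, 2)
  run W8 (needs (1, 2), free (10, 2)); after release of (3, 1) the pool is (13, 3)
  run W3 (needs (13, 0), free (13, 3)); after release of (1, 2) the pool is (14, 5)


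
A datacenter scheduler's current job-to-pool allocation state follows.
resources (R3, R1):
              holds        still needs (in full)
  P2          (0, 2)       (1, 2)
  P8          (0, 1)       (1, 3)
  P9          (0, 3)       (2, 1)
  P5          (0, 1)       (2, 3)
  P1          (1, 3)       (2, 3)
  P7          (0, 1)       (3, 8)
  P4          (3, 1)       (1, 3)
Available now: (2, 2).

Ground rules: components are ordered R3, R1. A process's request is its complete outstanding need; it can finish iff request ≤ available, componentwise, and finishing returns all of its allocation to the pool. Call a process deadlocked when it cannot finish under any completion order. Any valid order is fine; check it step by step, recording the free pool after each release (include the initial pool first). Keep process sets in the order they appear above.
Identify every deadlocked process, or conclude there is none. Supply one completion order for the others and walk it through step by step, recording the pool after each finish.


The deadlocked set is empty.
Key observation: P2 leads a chain of completions in which each release enables another process.
One completion order for the rest: P2, P1, P9, P4, P8, P7, P5. Walking it through:
  pool = (2, 2)
  P2 needs (1, 2) <= (2, 2) -> finishes; pool += (0, 2) = (2, 4)
  P1 needs (2, 3) <= (2, 4) -> finishes; pool += (1, 3) = (3, 7)
  P9 needs (2, 1) <= (3, 7) -> finishes; pool += (0, 3) = (3, 10)
  P4 needs (1, 3) <= (3, 10) -> finishes; pool += (3, 1) = (6, 11)
  P8 needs (1, 3) <= (6, 11) -> finishes; pool += (0, 1) = (6, 12)
  P7 needs (3, 8) <= (6, 12) -> finishes; pool += (0, 1) = (6, 13)
  P5 needs (2, 3) <= (6, 13) -> finishes; pool += (0, 1) = (6, 14)


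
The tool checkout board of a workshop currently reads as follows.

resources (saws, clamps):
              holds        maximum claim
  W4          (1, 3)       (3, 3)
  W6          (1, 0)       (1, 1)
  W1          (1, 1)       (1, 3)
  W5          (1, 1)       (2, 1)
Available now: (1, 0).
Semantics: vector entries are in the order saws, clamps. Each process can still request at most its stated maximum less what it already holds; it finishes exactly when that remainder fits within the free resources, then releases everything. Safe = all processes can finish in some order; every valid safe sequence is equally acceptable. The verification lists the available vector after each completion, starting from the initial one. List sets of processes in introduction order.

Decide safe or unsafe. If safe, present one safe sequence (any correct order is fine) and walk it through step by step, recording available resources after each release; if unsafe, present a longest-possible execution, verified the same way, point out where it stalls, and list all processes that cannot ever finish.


SAFE, for example via the order W5, W4, W1, W6.
Key observation: reading the order forward, W5 is the first process whose need (1, 0) meets the free pool (1, 0) exactly on a resource it requests.
Step-by-step check:
  pool = (1, 0)
  run W5 (needs (1, 0), free (1, 0)); after release of (1, 1) the pool is (2, 1)
  run W4 (needs (2, 0), free (2, 1)); after release of (1, 3) the pool is (3, 4)
  run W1 (needs (0, 2), free (3, 4)); after release of (1, 1) the pool is (4, 5)
  run W6 (needs (0, 1), free (4, 5)); after release of (1, 0) the pool is (5, 5)


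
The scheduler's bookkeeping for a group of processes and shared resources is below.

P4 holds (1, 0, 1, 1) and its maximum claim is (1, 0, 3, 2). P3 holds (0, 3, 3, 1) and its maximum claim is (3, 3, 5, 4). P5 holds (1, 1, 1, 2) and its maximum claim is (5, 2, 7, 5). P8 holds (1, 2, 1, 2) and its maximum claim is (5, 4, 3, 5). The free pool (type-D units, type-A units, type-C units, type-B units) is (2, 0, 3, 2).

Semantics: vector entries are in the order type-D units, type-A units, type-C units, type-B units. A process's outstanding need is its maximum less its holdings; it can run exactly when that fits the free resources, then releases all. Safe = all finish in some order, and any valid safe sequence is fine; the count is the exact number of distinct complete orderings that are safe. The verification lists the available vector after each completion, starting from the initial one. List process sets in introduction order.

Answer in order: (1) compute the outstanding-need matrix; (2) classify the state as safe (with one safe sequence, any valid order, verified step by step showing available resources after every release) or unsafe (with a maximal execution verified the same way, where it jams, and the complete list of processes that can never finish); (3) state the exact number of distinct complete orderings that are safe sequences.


(1) Outstanding need per process (order type-D units, type-A units, type-C units, type-B units):
  P4: (0, 0, 2, 1)
  P3: (3, 0, 2, 3)
  P5: (4, 1, 6, 3)
  P8: (4, 2, 2, 3)
(2) The state is UNSAFE.
Key observation: P4, P3 can finish, but then (3, 3, 7, 4) is all there is, and the blocked group's type-D units demands exceed it.
The run P4, P3 cannot be extended any further. Check, step by step:
  pool = (2, 0, 3, 2)
  P4: need (0, 0, 2, 1) fits (2, 0, 3, 2); releases (1, 0, 1, 1), pool now (3, 0, 4, 3)
  P3: need (3, 0, 2, 3) fits (3, 0, 4, 3); releases (0, 3, 3, 1), pool now (3, 3, 7, 4)
  blocked: P5 wants (4, 1, 6, 3), pool (3, 3, 7, 4) — not enough type-D units
  blocked: P8 wants (4, 2, 2, 3), pool (3, 3, 7, 4) — not enough type-D units
Processes that can never finish: P5 and P8.
(3) The exact count: 0 of the possible complete orderings are safe sequences.


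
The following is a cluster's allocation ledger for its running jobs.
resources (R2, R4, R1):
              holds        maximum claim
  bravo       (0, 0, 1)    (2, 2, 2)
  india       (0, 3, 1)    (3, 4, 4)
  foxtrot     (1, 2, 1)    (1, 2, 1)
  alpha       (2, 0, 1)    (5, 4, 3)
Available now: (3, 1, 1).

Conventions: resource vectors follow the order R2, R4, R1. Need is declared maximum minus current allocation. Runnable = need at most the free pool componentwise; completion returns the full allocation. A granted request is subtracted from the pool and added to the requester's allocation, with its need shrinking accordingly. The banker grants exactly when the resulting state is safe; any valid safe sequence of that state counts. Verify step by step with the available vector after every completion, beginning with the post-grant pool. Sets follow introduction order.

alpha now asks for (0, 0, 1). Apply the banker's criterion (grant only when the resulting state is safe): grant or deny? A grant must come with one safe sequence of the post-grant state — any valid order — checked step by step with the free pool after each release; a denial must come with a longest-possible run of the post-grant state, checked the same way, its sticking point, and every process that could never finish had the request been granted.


DENY: after the grant no complete ordering would exist.
Key observation: after foxtrot, bravo the pool peaks at (4, 3, 2), and each blocked process is short somewhere: india on R1; alpha on R4.
Pretend the grant happened; the run foxtrot, bravo goes as far as possible. Step-by-step check:
  pool = (3, 1, 0)
  foxtrot: need (0, 0, 0) fits (3, 1, 0); releases (1, 2, 1), pool now (4, 3, 1)
  bravo: need (2, 2, 1) fits (4, 3, 1); releases (0, 0, 1), pool now (4, 3, 2)
  india cannot run: need (3, 1, 3) vs free (4, 3, 2) (insufficient R1)
  alpha cannot run: need (3, 4, 1) vs free (4, 3, 2) (insufficient R4)
Processes that could never finish after the grant: india and alpha.


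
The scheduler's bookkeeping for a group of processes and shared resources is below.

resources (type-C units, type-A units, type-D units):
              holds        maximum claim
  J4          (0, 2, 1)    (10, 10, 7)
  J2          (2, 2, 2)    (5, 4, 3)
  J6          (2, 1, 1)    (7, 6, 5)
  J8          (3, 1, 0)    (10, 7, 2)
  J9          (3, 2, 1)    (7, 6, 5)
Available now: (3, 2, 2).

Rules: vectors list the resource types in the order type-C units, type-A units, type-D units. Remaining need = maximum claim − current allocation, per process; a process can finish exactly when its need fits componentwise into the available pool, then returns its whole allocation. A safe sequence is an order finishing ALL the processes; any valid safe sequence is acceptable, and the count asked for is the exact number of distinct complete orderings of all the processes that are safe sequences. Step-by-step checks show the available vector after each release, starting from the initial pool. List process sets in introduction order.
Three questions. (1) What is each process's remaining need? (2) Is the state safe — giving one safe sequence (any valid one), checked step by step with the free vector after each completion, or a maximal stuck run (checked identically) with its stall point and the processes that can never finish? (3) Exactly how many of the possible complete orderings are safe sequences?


(1) Need matrix, components ordered type-C units, type-A units, type-D units:
  J4: (10, 8, 6)
  J2: (3, 2, 1)
  J6: (5, 5, 4)
  J8: (7, 6, 2)
  J9: (4, 4, 4)
(2) SAFE — a valid safe sequence is J2, J9, J8, J6, J4.
Key observation: the order's first zero-slack moment is J2 ((3, 2, 1) needed, (3, 2, 2) free — a requested resource with nothing to spare).
Check, step by step:
  pool = (3, 2, 2)
  run J2 (needs (3, 2, 1), free (3, 2, 2)); after release of (2, 2, 2) the pool is (5, 4, 4)
  run J9 (needs (4, 4, 4), free (5, 4, 4)); after release of (3, 2, 1) the pool is (8, 6, 5)
  run J8 (needs (7, 6, 2), free (8, 6, 5)); after release of (3, 1, 0) the pool is (11, 7, 5)
  run J6 (needs (5, 5, 4), free (11, 7, 5)); after release of (2, 1, 1) the pool is (13, 8, 6)
  run J4 (needs (10, 8, 6), free (13, 8, 6)); after release of (0, 2, 1) the pool is (13, 10, 7)
(3) Precisely 2 of the possible complete orderings are safe sequences.


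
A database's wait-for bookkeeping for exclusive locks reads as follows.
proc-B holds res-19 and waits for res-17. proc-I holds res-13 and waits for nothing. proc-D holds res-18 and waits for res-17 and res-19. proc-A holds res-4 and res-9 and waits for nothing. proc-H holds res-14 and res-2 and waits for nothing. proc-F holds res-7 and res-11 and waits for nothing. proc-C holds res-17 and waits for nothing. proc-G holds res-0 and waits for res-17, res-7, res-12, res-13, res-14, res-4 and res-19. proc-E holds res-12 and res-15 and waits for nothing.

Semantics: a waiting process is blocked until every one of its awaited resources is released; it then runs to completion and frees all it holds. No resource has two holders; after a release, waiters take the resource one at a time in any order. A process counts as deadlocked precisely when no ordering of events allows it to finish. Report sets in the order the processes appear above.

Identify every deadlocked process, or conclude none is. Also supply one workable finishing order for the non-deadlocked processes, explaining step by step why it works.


Nothing here is deadlocked.
Key observation: although several processes wait, no cycle exists — each chain bottoms out at a free runner.
A valid finishing order for the others: proc-C, proc-F, proc-B, proc-H, proc-A, proc-D, proc-E, proc-I, proc-G.
Check, step by step:
  proc-C waits on nothing -> runs at once and releases res-17
  proc-F waits on nothing -> runs at once and releases res-7 and res-11
  run proc-B (all its waits — res-17 — are resolved); releases res-19
  proc-H waits on nothing -> runs at once and releases res-14 and res-2
  proc-A waits on nothing -> runs at once and releases res-4 and res-9
  run proc-D (all its waits — res-17 and res-19 — are resolved); releases res-18
  proc-E waits on nothing -> runs at once and releases res-12 and res-15
  proc-I waits on nothing -> runs at once and releases res-13
  run proc-G (all its waits — res-17, res-7, res-12, res-13, res-14, res-4 and res-19 — are resolved); releases res-0


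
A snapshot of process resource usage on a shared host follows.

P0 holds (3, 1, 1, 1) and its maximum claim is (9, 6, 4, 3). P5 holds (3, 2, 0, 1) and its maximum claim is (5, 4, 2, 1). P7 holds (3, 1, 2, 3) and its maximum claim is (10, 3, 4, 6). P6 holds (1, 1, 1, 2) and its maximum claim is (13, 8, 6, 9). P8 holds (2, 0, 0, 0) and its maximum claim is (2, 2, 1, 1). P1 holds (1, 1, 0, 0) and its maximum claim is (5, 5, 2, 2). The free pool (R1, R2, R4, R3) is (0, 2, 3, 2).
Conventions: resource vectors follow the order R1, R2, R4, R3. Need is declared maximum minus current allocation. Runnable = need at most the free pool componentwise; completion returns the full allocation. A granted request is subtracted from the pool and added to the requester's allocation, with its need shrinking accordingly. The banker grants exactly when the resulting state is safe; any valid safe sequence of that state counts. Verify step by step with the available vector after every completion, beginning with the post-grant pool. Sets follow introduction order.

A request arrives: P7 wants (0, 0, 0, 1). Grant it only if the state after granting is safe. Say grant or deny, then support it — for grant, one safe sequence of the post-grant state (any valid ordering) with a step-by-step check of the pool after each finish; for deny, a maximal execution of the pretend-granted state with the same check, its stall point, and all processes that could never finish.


GRANT — the state after the grant stays safe, e.g. via P8, P5, P1, P0, P7, P6.
Key observation: with (0, 2, 3, 1) left after the transfer, P8 can run at once — the state stays safe.
Check on the post-grant state, step by step:
  pool = (0, 2, 3, 1)
  P8: need (0, 2, 1, 1) fits (0, 2, 3, 1); releases (2, 0, 0, 0), pool now (2, 2, 3, 1)
  P5: need (2, 2, 2, 0) fits (2, 2, 3, 1); releases (3, 2, 0, 1), pool now (5, 4, 3, 2)
  P1: need (4, 4, 2, 2) fits (5, 4, 3, 2); releases (1, 1, 0, 0), pool now (6, 5, 3, 2)
  P0: need (6, 5, 3, 2) fits (6, 5, 3, 2); releases (3, 1, 1, 1), pool now (9, 6, 4, 3)
  P7: need (7, 2, 2, 2) fits (9, 6, 4, 3); releases (3, 1, 2, 4), pool now (12, 7, 6, 7)
  P6: need (12, 7, 5, 7) fits (12, 7, 6, 7); releases (1, 1, 1, 2), pool now (13, 8, 7, 9)


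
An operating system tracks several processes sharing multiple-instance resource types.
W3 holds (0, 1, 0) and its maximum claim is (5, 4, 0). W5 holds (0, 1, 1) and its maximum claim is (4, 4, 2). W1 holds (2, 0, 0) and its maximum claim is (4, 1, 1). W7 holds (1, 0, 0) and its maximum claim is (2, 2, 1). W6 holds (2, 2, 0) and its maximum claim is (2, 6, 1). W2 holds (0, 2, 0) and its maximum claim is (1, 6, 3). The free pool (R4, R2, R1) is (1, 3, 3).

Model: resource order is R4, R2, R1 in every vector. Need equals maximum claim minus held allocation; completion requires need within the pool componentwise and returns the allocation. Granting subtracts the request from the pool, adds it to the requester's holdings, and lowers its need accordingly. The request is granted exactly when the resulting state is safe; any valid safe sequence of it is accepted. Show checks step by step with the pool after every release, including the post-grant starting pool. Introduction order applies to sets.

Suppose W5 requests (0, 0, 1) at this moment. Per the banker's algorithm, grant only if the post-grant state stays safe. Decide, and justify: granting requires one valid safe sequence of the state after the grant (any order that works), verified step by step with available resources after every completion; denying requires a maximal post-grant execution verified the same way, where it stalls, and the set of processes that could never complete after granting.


GRANT. The post-grant state is safe; one safe sequence: W7, W1, W5, W2, W6, W3.
Key observation: granting shrinks the pool to (1, 3, 2), yet W7 still fits and the chain goes through.
Step-by-step check of the post-grant state:
  pool = (1, 3, 2)
  run W7 (needs (1, 2, 1), free (1, 3, 2)); after release of (1, 0, 0) the pool is (2, 3, 2)
  run W1 (needs (2, 1, 1), free (2, 3, 2)); after release of (2, 0, 0) the pool is (4, 3, 2)
  run W5 (needs (4, 3, 0), free (4, 3, 2)); after release of (0, 1, 2) the pool is (4, 4, 4)
  run W2 (needs (1, 4, 3), free (4, 4, 4)); after release of (0, 2, 0) the pool is (4, 6, 4)
  run W6 (needs (0, 4, 1), free (4, 6, 4)); after release of (2, 2, 0) the pool is (6, 8, 4)
  run W3 (needs (5, 3, 0), free (6, 8, 4)); after release of (0, 1, 0) the pool is (6, 9, 4)
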